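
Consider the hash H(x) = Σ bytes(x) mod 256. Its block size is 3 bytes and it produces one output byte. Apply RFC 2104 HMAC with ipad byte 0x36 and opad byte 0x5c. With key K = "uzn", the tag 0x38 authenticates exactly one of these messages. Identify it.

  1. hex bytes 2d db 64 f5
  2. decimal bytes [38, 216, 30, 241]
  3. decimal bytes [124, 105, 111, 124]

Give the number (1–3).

Key "uzn" = 75 7a 6e is exactly B = 3 bytes: K' = 75 7a 6e.
K' ⊕ ipad = 43 4c 58; K' ⊕ opad = 29 26 32.
m1: inner = H(43 4c 58 2d db 64 f5) = 48; tag = H(29 26 32 48) = c9
m2: inner = H(43 4c 58 26 d8 1e f1) = f4; tag = H(29 26 32 f4) = 75
m3: inner = H(43 4c 58 7c 69 6f 7c) = b7; tag = H(29 26 32 b7) = 38 ← matches

3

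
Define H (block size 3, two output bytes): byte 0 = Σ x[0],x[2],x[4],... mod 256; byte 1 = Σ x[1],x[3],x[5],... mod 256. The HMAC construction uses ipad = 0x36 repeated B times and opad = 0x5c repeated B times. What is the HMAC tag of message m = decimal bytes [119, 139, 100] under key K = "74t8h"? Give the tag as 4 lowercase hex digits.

Key "74t8h" = 37 34 74 38 68 is 5 bytes > B = 3, so hash it first: H(key) = 13 6c, then zero-pad to 3 bytes: K' = 13 6c 00.
K' ⊕ ipad = 25 5a 36.  K' ⊕ opad = 4f 30 5c.
Inner input = (K'⊕ipad) ∥ m = 25 5a 36 ∥ 77 8b 64.
Inner hash: even-index sum = 230 mod 256 = 230; odd-index sum = 309 mod 256 = 53 → e6 35.
Outer input = (K'⊕opad) ∥ inner = 4f 30 5c ∥ e6 35.
Outer hash (tag): even-index sum = 224 mod 256 = 224; odd-index sum = 278 mod 256 = 22 → e0 16.

e016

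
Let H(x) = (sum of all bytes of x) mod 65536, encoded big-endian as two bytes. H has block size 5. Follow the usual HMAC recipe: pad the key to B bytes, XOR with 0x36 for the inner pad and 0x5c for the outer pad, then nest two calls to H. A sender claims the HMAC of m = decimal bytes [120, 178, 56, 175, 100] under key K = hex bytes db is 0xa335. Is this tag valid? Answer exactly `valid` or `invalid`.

invalid

Key hex bytes db is 1 byte ≤ B = 5; zero-pad to 5 bytes: K' = db 00 00 00 00.
K' ⊕ ipad = ed 36 36 36 36; K' ⊕ opad = 87 5c 5c 5c 5c.
Inner hash: sum = 237+54+54+54+54+120+178+56+175+100 = 1082 → 04 3a.
Outer hash (recomputed tag): sum = 135+92+92+92+92+4+58 = 565 → 02 35.
Recomputed tag = 0235; claimed = a335 → mismatch.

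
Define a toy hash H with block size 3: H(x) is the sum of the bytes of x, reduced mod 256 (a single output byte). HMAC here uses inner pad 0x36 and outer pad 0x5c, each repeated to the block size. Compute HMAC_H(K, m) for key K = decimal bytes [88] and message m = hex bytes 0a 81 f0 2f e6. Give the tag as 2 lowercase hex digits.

26

Key decimal bytes [88] = 58 is 1 byte ≤ B = 3; zero-pad to 3 bytes: K' = 58 00 00.
K' ⊕ ipad = 6e 36 36.  K' ⊕ opad = 04 5c 5c.
Inner input = (K'⊕ipad) ∥ m = 6e 36 36 ∥ 0a 81 f0 2f e6.
Inner hash: sum = 110+54+54+10+129+240+47+230 = 874; mod 256 = 106 → 6a.
Outer input = (K'⊕opad) ∥ inner = 04 5c 5c ∥ 6a.
Outer hash (tag): sum = 4+92+92+106 = 294; mod 256 = 38 → 26.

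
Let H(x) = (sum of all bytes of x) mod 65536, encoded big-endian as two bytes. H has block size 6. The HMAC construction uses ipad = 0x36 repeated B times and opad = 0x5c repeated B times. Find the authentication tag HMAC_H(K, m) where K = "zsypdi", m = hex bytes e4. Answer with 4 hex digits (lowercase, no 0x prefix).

01d0

Key "zsypdi" = 7a 73 79 70 64 69 is exactly B = 6 bytes: K' = 7a 73 79 70 64 69.
K' ⊕ ipad = 4c 45 4f 46 52 5f.  K' ⊕ opad = 26 2f 25 2c 38 35.
Inner input = (K'⊕ipad) ∥ m = 4c 45 4f 46 52 5f ∥ e4.
Inner hash: sum = 76+69+79+70+82+95+228 = 699 → 02 bb.
Outer input = (K'⊕opad) ∥ inner = 26 2f 25 2c 38 35 ∥ 02 bb.
Outer hash (tag): sum = 38+47+37+44+56+53+2+187 = 464 → 01 d0.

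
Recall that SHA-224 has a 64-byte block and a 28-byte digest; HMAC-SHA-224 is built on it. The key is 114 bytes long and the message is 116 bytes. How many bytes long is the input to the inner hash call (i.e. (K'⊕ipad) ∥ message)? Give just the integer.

Key is 114 > 64 bytes, so it is hashed to 28 bytes then zero-padded to 64: |K'| = 64.
Inner input = (K'⊕ipad) ∥ m → 64 + 116 = 180 bytes.

180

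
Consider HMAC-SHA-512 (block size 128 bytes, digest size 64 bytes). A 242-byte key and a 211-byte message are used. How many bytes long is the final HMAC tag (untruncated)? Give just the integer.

64

The tag is one SHA-512 digest: 64 bytes.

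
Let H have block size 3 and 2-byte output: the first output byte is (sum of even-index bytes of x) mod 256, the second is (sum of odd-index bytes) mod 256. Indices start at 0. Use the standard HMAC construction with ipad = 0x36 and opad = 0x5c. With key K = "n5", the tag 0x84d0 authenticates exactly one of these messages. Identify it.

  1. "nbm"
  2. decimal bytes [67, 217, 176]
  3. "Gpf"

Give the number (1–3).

2

Key "n5" = 6e 35 is 2 bytes ≤ B = 3; zero-pad to 3 bytes: K' = 6e 35 00.
K' ⊕ ipad = 58 03 36; K' ⊕ opad = 32 69 5c.
m1: inner = H(58 03 36 6e 62 6d) = f0 de; tag = H(32 69 5c f0 de) = 6c59
m2: inner = H(58 03 36 43 d9 b0) = 67 f6; tag = H(32 69 5c 67 f6) = 84d0 ← matches
m3: inner = H(58 03 36 47 70 66) = fe b0; tag = H(32 69 5c fe b0) = 3e67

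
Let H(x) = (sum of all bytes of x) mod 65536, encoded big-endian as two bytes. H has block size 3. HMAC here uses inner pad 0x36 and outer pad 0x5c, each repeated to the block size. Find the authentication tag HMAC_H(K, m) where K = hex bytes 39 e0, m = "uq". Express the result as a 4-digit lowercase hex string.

Key hex bytes 39 e0 is 2 bytes ≤ B = 3; zero-pad to 3 bytes: K' = 39 e0 00.
K' ⊕ ipad = 0f d6 36.  K' ⊕ opad = 65 bc 5c.
Inner input = (K'⊕ipad) ∥ m = 0f d6 36 ∥ 75 71.
Inner hash: sum = 15+214+54+117+113 = 513 → 02 01.
Outer input = (K'⊕opad) ∥ inner = 65 bc 5c ∥ 02 01.
Outer hash (tag): sum = 101+188+92+2+1 = 384 → 01 80.

0180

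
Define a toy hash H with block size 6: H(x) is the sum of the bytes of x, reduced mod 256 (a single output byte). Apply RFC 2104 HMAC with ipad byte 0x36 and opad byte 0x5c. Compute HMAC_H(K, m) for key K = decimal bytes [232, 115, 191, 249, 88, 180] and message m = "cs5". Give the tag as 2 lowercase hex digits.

Key decimal bytes [232, 115, 191, 249, 88, 180] = e8 73 bf f9 58 b4 is exactly B = 6 bytes: K' = e8 73 bf f9 58 b4.
K' ⊕ ipad = de 45 89 cf 6e 82.  K' ⊕ opad = b4 2f e3 a5 04 e8.
Inner input = (K'⊕ipad) ∥ m = de 45 89 cf 6e 82 ∥ 63 73 35.
Inner hash: sum = 222+69+137+207+110+130+99+115+53 = 1142; mod 256 = 118 → 76.
Outer input = (K'⊕opad) ∥ inner = b4 2f e3 a5 04 e8 ∥ 76.
Outer hash (tag): sum = 180+47+227+165+4+232+118 = 973; mod 256 = 205 → cd.

cd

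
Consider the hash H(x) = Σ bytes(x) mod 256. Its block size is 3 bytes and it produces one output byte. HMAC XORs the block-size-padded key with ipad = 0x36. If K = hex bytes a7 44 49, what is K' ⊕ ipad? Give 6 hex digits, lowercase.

Key hex bytes a7 44 49 is exactly B = 3 bytes: K' = a7 44 49.
XOR each byte with 0x36: a7⊕36=91, 44⊕36=72, 49⊕36=7f.

91727f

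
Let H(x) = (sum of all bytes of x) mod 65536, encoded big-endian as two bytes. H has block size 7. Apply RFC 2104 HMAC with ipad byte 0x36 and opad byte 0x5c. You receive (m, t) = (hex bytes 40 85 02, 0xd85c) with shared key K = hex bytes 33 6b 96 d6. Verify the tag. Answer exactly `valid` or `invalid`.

invalid

Key hex bytes 33 6b 96 d6 is 4 bytes ≤ B = 7; zero-pad to 7 bytes: K' = 33 6b 96 d6 00 00 00.
K' ⊕ ipad = 05 5d a0 e0 36 36 36; K' ⊕ opad = 6f 37 ca 8a 5c 5c 5c.
Inner hash: sum = 5+93+160+224+54+54+54+64+133+2 = 843 → 03 4b.
Outer hash (recomputed tag): sum = 111+55+202+138+92+92+92+3+75 = 860 → 03 5c.
Recomputed tag = 035c; claimed = d85c → mismatch.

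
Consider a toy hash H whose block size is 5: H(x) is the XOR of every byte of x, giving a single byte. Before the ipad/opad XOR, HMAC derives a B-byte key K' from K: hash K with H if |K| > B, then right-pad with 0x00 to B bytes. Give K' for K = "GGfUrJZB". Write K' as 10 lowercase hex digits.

|K| = 8 > B = 5, so first hash the key.
H(K): XOR 47⊕47⊕66⊕55⊕72⊕4a⊕5a⊕42 = 13.
Zero-pad H(K) = 13 to 5 bytes: K' = 13 00 00 00 00.

1300000000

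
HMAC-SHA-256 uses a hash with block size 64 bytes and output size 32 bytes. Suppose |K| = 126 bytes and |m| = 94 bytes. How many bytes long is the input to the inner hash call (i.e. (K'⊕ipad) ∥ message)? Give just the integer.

Key is 126 > 64 bytes, so it is hashed to 32 bytes then zero-padded to 64: |K'| = 64.
Inner input = (K'⊕ipad) ∥ m → 64 + 94 = 158 bytes.

158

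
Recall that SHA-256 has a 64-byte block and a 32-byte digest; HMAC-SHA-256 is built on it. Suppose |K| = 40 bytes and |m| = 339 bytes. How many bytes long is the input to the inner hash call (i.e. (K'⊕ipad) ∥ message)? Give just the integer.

403

Key is 40 ≤ 64 bytes, zero-padded: |K'| = 64.
Inner input = (K'⊕ipad) ∥ m → 64 + 339 = 403 bytes.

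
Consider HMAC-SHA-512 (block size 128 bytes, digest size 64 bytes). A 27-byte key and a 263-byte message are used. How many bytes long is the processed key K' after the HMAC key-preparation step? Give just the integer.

Key is 27 ≤ 128 bytes, zero-padded: |K'| = 128.

128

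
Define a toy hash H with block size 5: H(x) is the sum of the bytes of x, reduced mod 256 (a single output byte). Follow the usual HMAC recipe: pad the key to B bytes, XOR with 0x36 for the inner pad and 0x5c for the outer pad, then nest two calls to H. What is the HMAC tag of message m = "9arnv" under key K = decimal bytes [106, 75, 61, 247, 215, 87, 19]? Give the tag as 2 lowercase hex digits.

ca

Key decimal bytes [106, 75, 61, 247, 215, 87, 19] = 6a 4b 3d f7 d7 57 13 is 7 bytes > B = 5, so hash it first: H(key) = 2a, then zero-pad to 5 bytes: K' = 2a 00 00 00 00.
K' ⊕ ipad = 1c 36 36 36 36.  K' ⊕ opad = 76 5c 5c 5c 5c.
Inner input = (K'⊕ipad) ∥ m = 1c 36 36 36 36 ∥ 39 61 72 6e 76.
Inner hash: sum = 28+54+54+54+54+57+97+114+110+118 = 740; mod 256 = 228 → e4.
Outer input = (K'⊕opad) ∥ inner = 76 5c 5c 5c 5c ∥ e4.
Outer hash (tag): sum = 118+92+92+92+92+228 = 714; mod 256 = 202 → ca.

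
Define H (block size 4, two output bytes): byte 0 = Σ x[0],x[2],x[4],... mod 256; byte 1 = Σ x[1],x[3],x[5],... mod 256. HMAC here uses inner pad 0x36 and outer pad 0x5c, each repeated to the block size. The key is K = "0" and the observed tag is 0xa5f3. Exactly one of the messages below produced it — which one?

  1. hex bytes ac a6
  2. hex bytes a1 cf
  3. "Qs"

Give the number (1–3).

2

Key "0" = 30 is 1 byte ≤ B = 4; zero-pad to 4 bytes: K' = 30 00 00 00.
K' ⊕ ipad = 06 36 36 36; K' ⊕ opad = 6c 5c 5c 5c.
m1: inner = H(06 36 36 36 ac a6) = e8 12; tag = H(6c 5c 5c 5c e8 12) = b0ca
m2: inner = H(06 36 36 36 a1 cf) = dd 3b; tag = H(6c 5c 5c 5c dd 3b) = a5f3 ← matches
m3: inner = H(06 36 36 36 51 73) = 8d df; tag = H(6c 5c 5c 5c 8d df) = 5597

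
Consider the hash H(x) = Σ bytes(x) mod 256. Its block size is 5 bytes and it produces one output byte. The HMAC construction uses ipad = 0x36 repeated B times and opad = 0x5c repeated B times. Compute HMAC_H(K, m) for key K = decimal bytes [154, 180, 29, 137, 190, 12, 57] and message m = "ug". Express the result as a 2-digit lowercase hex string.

90

Key decimal bytes [154, 180, 29, 137, 190, 12, 57] = 9a b4 1d 89 be 0c 39 is 7 bytes > B = 5, so hash it first: H(key) = f7, then zero-pad to 5 bytes: K' = f7 00 00 00 00.
K' ⊕ ipad = c1 36 36 36 36.  K' ⊕ opad = ab 5c 5c 5c 5c.
Inner input = (K'⊕ipad) ∥ m = c1 36 36 36 36 ∥ 75 67.
Inner hash: sum = 193+54+54+54+54+117+103 = 629; mod 256 = 117 → 75.
Outer input = (K'⊕opad) ∥ inner = ab 5c 5c 5c 5c ∥ 75.
Outer hash (tag): sum = 171+92+92+92+92+117 = 656; mod 256 = 144 → 90.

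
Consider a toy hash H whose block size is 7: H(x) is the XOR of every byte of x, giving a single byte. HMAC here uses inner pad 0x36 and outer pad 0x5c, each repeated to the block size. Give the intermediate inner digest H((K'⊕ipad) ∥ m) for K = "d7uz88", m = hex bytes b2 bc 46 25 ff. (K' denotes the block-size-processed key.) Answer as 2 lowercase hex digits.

Key "d7uz88" = 64 37 75 7a 38 38 is 6 bytes ≤ B = 7; zero-pad to 7 bytes: K' = 64 37 75 7a 38 38 00.
K' ⊕ ipad = 52 01 43 4c 0e 0e 36.
Inner input = 52 01 43 4c 0e 0e 36 ∥ b2 bc 46 25 ff.
Inner hash: XOR 52⊕01⊕43⊕4c⊕0e⊕0e⊕36⊕b2⊕bc⊕46⊕25⊕ff = f8.

f8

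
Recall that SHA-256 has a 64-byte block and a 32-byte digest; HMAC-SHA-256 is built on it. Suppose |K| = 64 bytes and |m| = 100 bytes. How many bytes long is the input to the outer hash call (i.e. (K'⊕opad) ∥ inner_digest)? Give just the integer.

96

Key is 64 ≤ 64 bytes, zero-padded: |K'| = 64.
Outer input = (K'⊕opad) ∥ H(inner) → 64 + 32 = 96 bytes.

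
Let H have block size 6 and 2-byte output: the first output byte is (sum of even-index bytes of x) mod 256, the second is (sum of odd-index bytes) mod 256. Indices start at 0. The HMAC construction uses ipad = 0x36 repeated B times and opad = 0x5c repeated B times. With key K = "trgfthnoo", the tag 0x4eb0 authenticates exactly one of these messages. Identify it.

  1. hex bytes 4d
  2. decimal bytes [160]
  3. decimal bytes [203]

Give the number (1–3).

2

Key "trgfthnoo" = 74 72 67 66 74 68 6e 6f 6f is 9 bytes > B = 6, so hash it first: H(key) = 2c af, then zero-pad to 6 bytes: K' = 2c af 00 00 00 00.
K' ⊕ ipad = 1a 99 36 36 36 36; K' ⊕ opad = 70 f3 5c 5c 5c 5c.
m1: inner = H(1a 99 36 36 36 36 4d) = d3 05; tag = H(70 f3 5c 5c 5c 5c d3 05) = fbb0
m2: inner = H(1a 99 36 36 36 36 a0) = 26 05; tag = H(70 f3 5c 5c 5c 5c 26 05) = 4eb0 ← matches
m3: inner = H(1a 99 36 36 36 36 cb) = 51 05; tag = H(70 f3 5c 5c 5c 5c 51 05) = 79b0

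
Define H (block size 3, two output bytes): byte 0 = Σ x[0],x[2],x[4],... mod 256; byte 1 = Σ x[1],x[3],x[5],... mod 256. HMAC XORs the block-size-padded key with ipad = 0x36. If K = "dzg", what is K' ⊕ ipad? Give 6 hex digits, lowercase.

524c51

Key "dzg" = 64 7a 67 is exactly B = 3 bytes: K' = 64 7a 67.
XOR each byte with 0x36: 64⊕36=52, 7a⊕36=4c, 67⊕36=51.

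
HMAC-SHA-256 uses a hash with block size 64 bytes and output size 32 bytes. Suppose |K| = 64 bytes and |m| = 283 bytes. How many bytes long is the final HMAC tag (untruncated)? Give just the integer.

32

The tag is one SHA-256 digest: 32 bytes.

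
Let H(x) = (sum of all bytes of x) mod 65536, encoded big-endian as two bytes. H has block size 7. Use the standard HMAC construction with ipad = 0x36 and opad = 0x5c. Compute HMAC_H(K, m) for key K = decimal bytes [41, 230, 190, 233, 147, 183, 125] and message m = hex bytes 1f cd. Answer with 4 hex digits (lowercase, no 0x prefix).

Key decimal bytes [41, 230, 190, 233, 147, 183, 125] = 29 e6 be e9 93 b7 7d is exactly B = 7 bytes: K' = 29 e6 be e9 93 b7 7d.
K' ⊕ ipad = 1f d0 88 df a5 81 4b.  K' ⊕ opad = 75 ba e2 b5 cf eb 21.
Inner input = (K'⊕ipad) ∥ m = 1f d0 88 df a5 81 4b ∥ 1f cd.
Inner hash: sum = 31+208+136+223+165+129+75+31+205 = 1203 → 04 b3.
Outer input = (K'⊕opad) ∥ inner = 75 ba e2 b5 cf eb 21 ∥ 04 b3.
Outer hash (tag): sum = 117+186+226+181+207+235+33+4+179 = 1368 → 05 58.

0558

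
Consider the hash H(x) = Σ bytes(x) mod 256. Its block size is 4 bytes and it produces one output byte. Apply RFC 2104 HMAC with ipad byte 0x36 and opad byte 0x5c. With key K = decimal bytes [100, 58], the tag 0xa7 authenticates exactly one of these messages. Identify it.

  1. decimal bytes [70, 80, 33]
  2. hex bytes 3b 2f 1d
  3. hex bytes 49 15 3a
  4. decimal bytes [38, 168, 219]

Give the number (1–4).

2

Key decimal bytes [100, 58] = 64 3a is 2 bytes ≤ B = 4; zero-pad to 4 bytes: K' = 64 3a 00 00.
K' ⊕ ipad = 52 0c 36 36; K' ⊕ opad = 38 66 5c 5c.
m1: inner = H(52 0c 36 36 46 50 21) = 81; tag = H(38 66 5c 5c 81) = d7
m2: inner = H(52 0c 36 36 3b 2f 1d) = 51; tag = H(38 66 5c 5c 51) = a7 ← matches
m3: inner = H(52 0c 36 36 49 15 3a) = 62; tag = H(38 66 5c 5c 62) = b8
m4: inner = H(52 0c 36 36 26 a8 db) = 73; tag = H(38 66 5c 5c 73) = c9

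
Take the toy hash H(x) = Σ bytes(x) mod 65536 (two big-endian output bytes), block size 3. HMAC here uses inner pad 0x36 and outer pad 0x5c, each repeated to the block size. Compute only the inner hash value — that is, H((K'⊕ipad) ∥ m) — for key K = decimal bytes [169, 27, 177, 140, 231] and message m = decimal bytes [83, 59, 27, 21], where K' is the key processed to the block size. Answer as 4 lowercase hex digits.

Key decimal bytes [169, 27, 177, 140, 231] = a9 1b b1 8c e7 is 5 bytes > B = 3, so hash it first: H(key) = 02 e8, then zero-pad to 3 bytes: K' = 02 e8 00.
K' ⊕ ipad = 34 de 36.
Inner input = 34 de 36 ∥ 53 3b 1b 15.
Inner hash: sum = 52+222+54+83+59+27+21 = 518 → 02 06.

0206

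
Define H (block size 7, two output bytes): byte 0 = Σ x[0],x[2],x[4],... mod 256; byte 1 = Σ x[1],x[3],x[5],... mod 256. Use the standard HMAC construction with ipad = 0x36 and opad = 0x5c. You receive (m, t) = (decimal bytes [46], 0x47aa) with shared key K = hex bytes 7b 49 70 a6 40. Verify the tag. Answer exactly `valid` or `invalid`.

invalid

Key hex bytes 7b 49 70 a6 40 is 5 bytes ≤ B = 7; zero-pad to 7 bytes: K' = 7b 49 70 a6 40 00 00.
K' ⊕ ipad = 4d 7f 46 90 76 36 36; K' ⊕ opad = 27 15 2c fa 1c 5c 5c.
Inner hash: even-index sum = 319 mod 256 = 63; odd-index sum = 371 mod 256 = 115 → 3f 73.
Outer hash (recomputed tag): even-index sum = 318 mod 256 = 62; odd-index sum = 426 mod 256 = 170 → 3e aa.
Recomputed tag = 3eaa; claimed = 47aa → mismatch.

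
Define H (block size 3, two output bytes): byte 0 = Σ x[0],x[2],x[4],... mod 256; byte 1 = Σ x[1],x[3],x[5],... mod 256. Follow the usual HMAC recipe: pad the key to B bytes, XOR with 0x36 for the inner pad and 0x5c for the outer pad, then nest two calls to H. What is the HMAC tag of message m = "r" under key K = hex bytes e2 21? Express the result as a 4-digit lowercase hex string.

Key hex bytes e2 21 is 2 bytes ≤ B = 3; zero-pad to 3 bytes: K' = e2 21 00.
K' ⊕ ipad = d4 17 36.  K' ⊕ opad = be 7d 5c.
Inner input = (K'⊕ipad) ∥ m = d4 17 36 ∥ 72.
Inner hash: even-index sum = 266 mod 256 = 10; odd-index sum = 137 mod 256 = 137 → 0a 89.
Outer input = (K'⊕opad) ∥ inner = be 7d 5c ∥ 0a 89.
Outer hash (tag): even-index sum = 419 mod 256 = 163; odd-index sum = 135 mod 256 = 135 → a3 87.

a387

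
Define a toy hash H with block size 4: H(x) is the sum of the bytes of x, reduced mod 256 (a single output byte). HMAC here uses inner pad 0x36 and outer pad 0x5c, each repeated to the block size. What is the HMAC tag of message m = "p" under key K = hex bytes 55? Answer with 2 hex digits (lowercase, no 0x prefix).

92

Key hex bytes 55 is 1 byte ≤ B = 4; zero-pad to 4 bytes: K' = 55 00 00 00.
K' ⊕ ipad = 63 36 36 36.  K' ⊕ opad = 09 5c 5c 5c.
Inner input = (K'⊕ipad) ∥ m = 63 36 36 36 ∥ 70.
Inner hash: sum = 99+54+54+54+112 = 373; mod 256 = 117 → 75.
Outer input = (K'⊕opad) ∥ inner = 09 5c 5c 5c ∥ 75.
Outer hash (tag): sum = 9+92+92+92+117 = 402; mod 256 = 146 → 92.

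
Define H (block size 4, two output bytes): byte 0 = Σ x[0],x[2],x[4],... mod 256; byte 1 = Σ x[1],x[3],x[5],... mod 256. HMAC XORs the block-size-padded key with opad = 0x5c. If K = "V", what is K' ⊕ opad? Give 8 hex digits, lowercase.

0a5c5c5c

Key "V" = 56 is 1 byte ≤ B = 4; zero-pad to 4 bytes: K' = 56 00 00 00.
XOR each byte with 0x5c: 56⊕5c=0a, 00⊕5c=5c, 00⊕5c=5c, 00⊕5c=5c.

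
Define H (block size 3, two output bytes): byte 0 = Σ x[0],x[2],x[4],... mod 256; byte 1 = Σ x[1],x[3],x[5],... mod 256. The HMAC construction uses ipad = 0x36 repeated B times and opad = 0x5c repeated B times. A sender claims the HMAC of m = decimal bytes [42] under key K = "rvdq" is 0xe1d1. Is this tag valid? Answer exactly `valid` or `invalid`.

valid

Key "rvdq" = 72 76 64 71 is 4 bytes > B = 3, so hash it first: H(key) = d6 e7, then zero-pad to 3 bytes: K' = d6 e7 00.
K' ⊕ ipad = e0 d1 36; K' ⊕ opad = 8a bb 5c.
Inner hash: even-index sum = 278 mod 256 = 22; odd-index sum = 251 mod 256 = 251 → 16 fb.
Outer hash (recomputed tag): even-index sum = 481 mod 256 = 225; odd-index sum = 209 mod 256 = 209 → e1 d1.
Recomputed tag = e1d1; claimed = e1d1 → match.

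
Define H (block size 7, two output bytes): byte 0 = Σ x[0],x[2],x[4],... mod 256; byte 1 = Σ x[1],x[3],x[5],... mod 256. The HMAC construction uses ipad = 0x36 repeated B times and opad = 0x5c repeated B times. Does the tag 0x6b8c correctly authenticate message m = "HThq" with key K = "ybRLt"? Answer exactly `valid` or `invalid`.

invalid

Key "ybRLt" = 79 62 52 4c 74 is 5 bytes ≤ B = 7; zero-pad to 7 bytes: K' = 79 62 52 4c 74 00 00.
K' ⊕ ipad = 4f 54 64 7a 42 36 36; K' ⊕ opad = 25 3e 0e 10 28 5c 5c.
Inner hash: even-index sum = 496 mod 256 = 240; odd-index sum = 436 mod 256 = 180 → f0 b4.
Outer hash (recomputed tag): even-index sum = 363 mod 256 = 107; odd-index sum = 410 mod 256 = 154 → 6b 9a.
Recomputed tag = 6b9a; claimed = 6b8c → mismatch.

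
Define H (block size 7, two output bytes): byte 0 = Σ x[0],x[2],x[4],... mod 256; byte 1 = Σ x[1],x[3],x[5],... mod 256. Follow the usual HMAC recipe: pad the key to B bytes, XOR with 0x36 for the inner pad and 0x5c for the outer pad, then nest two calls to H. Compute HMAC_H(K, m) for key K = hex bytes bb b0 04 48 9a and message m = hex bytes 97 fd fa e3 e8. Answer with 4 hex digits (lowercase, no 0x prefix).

14dd

Key hex bytes bb b0 04 48 9a is 5 bytes ≤ B = 7; zero-pad to 7 bytes: K' = bb b0 04 48 9a 00 00.
K' ⊕ ipad = 8d 86 32 7e ac 36 36.  K' ⊕ opad = e7 ec 58 14 c6 5c 5c.
Inner input = (K'⊕ipad) ∥ m = 8d 86 32 7e ac 36 36 ∥ 97 fd fa e3 e8.
Inner hash: even-index sum = 897 mod 256 = 129; odd-index sum = 947 mod 256 = 179 → 81 b3.
Outer input = (K'⊕opad) ∥ inner = e7 ec 58 14 c6 5c 5c ∥ 81 b3.
Outer hash (tag): even-index sum = 788 mod 256 = 20; odd-index sum = 477 mod 256 = 221 → 14 dd.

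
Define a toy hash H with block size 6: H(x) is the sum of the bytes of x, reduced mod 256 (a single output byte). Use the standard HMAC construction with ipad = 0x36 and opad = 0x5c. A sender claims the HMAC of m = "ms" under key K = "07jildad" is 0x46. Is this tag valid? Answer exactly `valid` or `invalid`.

Key "07jildad" = 30 37 6a 69 6c 64 61 64 is 8 bytes > B = 6, so hash it first: H(key) = cf, then zero-pad to 6 bytes: K' = cf 00 00 00 00 00.
K' ⊕ ipad = f9 36 36 36 36 36; K' ⊕ opad = 93 5c 5c 5c 5c 5c.
Inner hash: sum = 249+54+54+54+54+54+109+115 = 743; mod 256 = 231 → e7.
Outer hash (recomputed tag): sum = 147+92+92+92+92+92+231 = 838; mod 256 = 70 → 46.
Recomputed tag = 46; claimed = 46 → match.

valid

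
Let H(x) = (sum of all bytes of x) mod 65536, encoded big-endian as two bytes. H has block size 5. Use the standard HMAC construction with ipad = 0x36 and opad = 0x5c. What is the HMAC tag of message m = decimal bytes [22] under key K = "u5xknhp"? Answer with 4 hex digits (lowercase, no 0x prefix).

Key "u5xknhp" = 75 35 78 6b 6e 68 70 is 7 bytes > B = 5, so hash it first: H(key) = 02 d3, then zero-pad to 5 bytes: K' = 02 d3 00 00 00.
K' ⊕ ipad = 34 e5 36 36 36.  K' ⊕ opad = 5e 8f 5c 5c 5c.
Inner input = (K'⊕ipad) ∥ m = 34 e5 36 36 36 ∥ 16.
Inner hash: sum = 52+229+54+54+54+22 = 465 → 01 d1.
Outer input = (K'⊕opad) ∥ inner = 5e 8f 5c 5c 5c ∥ 01 d1.
Outer hash (tag): sum = 94+143+92+92+92+1+209 = 723 → 02 d3.

02d3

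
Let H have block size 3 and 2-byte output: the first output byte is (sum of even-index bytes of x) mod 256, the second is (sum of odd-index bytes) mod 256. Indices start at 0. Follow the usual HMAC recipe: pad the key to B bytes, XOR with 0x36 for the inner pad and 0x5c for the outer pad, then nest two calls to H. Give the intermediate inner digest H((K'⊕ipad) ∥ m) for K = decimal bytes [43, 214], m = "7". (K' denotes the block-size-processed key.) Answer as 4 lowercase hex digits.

Key decimal bytes [43, 214] = 2b d6 is 2 bytes ≤ B = 3; zero-pad to 3 bytes: K' = 2b d6 00.
K' ⊕ ipad = 1d e0 36.
Inner input = 1d e0 36 ∥ 37.
Inner hash: even-index sum = 83 mod 256 = 83; odd-index sum = 279 mod 256 = 23 → 53 17.

5317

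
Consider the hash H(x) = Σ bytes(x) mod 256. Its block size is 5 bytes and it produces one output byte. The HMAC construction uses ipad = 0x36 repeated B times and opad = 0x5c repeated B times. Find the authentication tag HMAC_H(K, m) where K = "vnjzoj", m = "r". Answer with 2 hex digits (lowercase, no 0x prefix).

Key "vnjzoj" = 76 6e 6a 7a 6f 6a is 6 bytes > B = 5, so hash it first: H(key) = a1, then zero-pad to 5 bytes: K' = a1 00 00 00 00.
K' ⊕ ipad = 97 36 36 36 36.  K' ⊕ opad = fd 5c 5c 5c 5c.
Inner input = (K'⊕ipad) ∥ m = 97 36 36 36 36 ∥ 72.
Inner hash: sum = 151+54+54+54+54+114 = 481; mod 256 = 225 → e1.
Outer input = (K'⊕opad) ∥ inner = fd 5c 5c 5c 5c ∥ e1.
Outer hash (tag): sum = 253+92+92+92+92+225 = 846; mod 256 = 78 → 4e.

4e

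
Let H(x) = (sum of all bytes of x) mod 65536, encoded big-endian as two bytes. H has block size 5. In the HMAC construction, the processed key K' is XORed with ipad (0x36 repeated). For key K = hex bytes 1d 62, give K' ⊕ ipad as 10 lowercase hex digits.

2b54363636

Key hex bytes 1d 62 is 2 bytes ≤ B = 5; zero-pad to 5 bytes: K' = 1d 62 00 00 00.
XOR each byte with 0x36: 1d⊕36=2b, 62⊕36=54, 00⊕36=36, 00⊕36=36, 00⊕36=36.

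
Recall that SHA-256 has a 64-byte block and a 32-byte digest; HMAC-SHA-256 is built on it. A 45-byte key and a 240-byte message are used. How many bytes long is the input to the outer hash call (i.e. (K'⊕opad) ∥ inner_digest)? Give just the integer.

Key is 45 ≤ 64 bytes, zero-padded: |K'| = 64.
Outer input = (K'⊕opad) ∥ H(inner) → 64 + 32 = 96 bytes.

96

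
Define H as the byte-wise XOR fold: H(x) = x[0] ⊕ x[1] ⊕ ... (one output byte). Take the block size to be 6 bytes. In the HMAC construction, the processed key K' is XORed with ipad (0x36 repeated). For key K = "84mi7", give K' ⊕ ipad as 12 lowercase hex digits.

0e025b5f0136

Key "84mi7" = 38 34 6d 69 37 is 5 bytes ≤ B = 6; zero-pad to 6 bytes: K' = 38 34 6d 69 37 00.
XOR each byte with 0x36: 38⊕36=0e, 34⊕36=02, 6d⊕36=5b, 69⊕36=5f, 37⊕36=01, 00⊕36=36.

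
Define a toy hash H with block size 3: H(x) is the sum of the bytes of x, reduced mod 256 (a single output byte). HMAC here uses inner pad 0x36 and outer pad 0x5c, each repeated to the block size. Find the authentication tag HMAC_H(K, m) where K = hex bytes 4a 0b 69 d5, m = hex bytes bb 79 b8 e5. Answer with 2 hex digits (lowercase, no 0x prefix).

69

Key hex bytes 4a 0b 69 d5 is 4 bytes > B = 3, so hash it first: H(key) = 93, then zero-pad to 3 bytes: K' = 93 00 00.
K' ⊕ ipad = a5 36 36.  K' ⊕ opad = cf 5c 5c.
Inner input = (K'⊕ipad) ∥ m = a5 36 36 ∥ bb 79 b8 e5.
Inner hash: sum = 165+54+54+187+121+184+229 = 994; mod 256 = 226 → e2.
Outer input = (K'⊕opad) ∥ inner = cf 5c 5c ∥ e2.
Outer hash (tag): sum = 207+92+92+226 = 617; mod 256 = 105 → 69.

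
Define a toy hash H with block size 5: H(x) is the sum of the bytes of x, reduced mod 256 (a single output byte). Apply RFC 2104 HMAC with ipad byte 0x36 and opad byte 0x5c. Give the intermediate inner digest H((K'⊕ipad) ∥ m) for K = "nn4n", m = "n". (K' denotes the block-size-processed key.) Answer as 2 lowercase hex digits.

Key "nn4n" = 6e 6e 34 6e is 4 bytes ≤ B = 5; zero-pad to 5 bytes: K' = 6e 6e 34 6e 00.
K' ⊕ ipad = 58 58 02 58 36.
Inner input = 58 58 02 58 36 ∥ 6e.
Inner hash: sum = 88+88+2+88+54+110 = 430; mod 256 = 174 → ae.

ae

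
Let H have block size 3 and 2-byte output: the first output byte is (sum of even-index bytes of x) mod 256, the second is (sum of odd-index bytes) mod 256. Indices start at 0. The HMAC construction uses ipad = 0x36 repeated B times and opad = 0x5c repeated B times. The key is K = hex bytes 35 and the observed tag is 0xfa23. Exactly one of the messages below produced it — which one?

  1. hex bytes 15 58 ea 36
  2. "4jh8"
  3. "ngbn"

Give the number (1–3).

Key hex bytes 35 is 1 byte ≤ B = 3; zero-pad to 3 bytes: K' = 35 00 00.
K' ⊕ ipad = 03 36 36; K' ⊕ opad = 69 5c 5c.
m1: inner = H(03 36 36 15 58 ea 36) = c7 35; tag = H(69 5c 5c c7 35) = fa23 ← matches
m2: inner = H(03 36 36 34 6a 68 38) = db d2; tag = H(69 5c 5c db d2) = 9737
m3: inner = H(03 36 36 6e 67 62 6e) = 0e 06; tag = H(69 5c 5c 0e 06) = cb6a

1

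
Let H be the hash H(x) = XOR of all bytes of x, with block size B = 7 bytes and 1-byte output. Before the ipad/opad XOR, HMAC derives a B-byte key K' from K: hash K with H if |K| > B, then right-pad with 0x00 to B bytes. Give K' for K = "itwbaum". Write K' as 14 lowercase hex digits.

Key "itwbaum" = 69 74 77 62 61 75 6d is exactly B = 7 bytes: K' = 69 74 77 62 61 75 6d.

6974776261756d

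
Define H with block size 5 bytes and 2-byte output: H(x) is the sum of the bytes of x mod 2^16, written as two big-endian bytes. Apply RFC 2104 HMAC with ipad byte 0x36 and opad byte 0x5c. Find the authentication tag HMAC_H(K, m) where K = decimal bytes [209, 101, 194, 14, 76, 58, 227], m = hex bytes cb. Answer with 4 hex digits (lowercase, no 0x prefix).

02a2

Key decimal bytes [209, 101, 194, 14, 76, 58, 227] = d1 65 c2 0e 4c 3a e3 is 7 bytes > B = 5, so hash it first: H(key) = 03 6f, then zero-pad to 5 bytes: K' = 03 6f 00 00 00.
K' ⊕ ipad = 35 59 36 36 36.  K' ⊕ opad = 5f 33 5c 5c 5c.
Inner input = (K'⊕ipad) ∥ m = 35 59 36 36 36 ∥ cb.
Inner hash: sum = 53+89+54+54+54+203 = 507 → 01 fb.
Outer input = (K'⊕opad) ∥ inner = 5f 33 5c 5c 5c ∥ 01 fb.
Outer hash (tag): sum = 95+51+92+92+92+1+251 = 674 → 02 a2.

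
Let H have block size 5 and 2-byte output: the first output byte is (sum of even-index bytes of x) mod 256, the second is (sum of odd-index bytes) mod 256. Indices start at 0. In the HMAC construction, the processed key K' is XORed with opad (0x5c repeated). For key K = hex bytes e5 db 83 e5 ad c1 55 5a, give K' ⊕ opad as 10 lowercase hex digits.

Key hex bytes e5 db 83 e5 ad c1 55 5a is 8 bytes > B = 5, so hash it first: H(key) = 6a db, then zero-pad to 5 bytes: K' = 6a db 00 00 00.
XOR each byte with 0x5c: 6a⊕5c=36, db⊕5c=87, 00⊕5c=5c, 00⊕5c=5c, 00⊕5c=5c.

36875c5c5c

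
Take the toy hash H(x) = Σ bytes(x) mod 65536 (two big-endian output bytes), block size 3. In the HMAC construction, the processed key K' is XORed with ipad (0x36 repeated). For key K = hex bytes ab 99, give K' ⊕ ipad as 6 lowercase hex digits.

Key hex bytes ab 99 is 2 bytes ≤ B = 3; zero-pad to 3 bytes: K' = ab 99 00.
XOR each byte with 0x36: ab⊕36=9d, 99⊕36=af, 00⊕36=36.

9daf36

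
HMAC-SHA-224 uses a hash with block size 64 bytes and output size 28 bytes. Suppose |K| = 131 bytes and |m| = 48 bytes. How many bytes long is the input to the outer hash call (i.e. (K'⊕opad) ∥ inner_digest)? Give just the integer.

92

Key is 131 > 64 bytes, so it is hashed to 28 bytes then zero-padded to 64: |K'| = 64.
Outer input = (K'⊕opad) ∥ H(inner) → 64 + 28 = 92 bytes.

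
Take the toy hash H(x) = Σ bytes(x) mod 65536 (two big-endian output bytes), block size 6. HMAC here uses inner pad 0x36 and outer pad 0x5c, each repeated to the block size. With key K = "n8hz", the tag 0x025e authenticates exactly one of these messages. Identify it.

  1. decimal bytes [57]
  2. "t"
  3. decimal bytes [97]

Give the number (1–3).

Key "n8hz" = 6e 38 68 7a is 4 bytes ≤ B = 6; zero-pad to 6 bytes: K' = 6e 38 68 7a 00 00.
K' ⊕ ipad = 58 0e 5e 4c 36 36; K' ⊕ opad = 32 64 34 26 5c 5c.
m1: inner = H(58 0e 5e 4c 36 36 39) = 01 b5; tag = H(32 64 34 26 5c 5c 01 b5) = 025e ← matches
m2: inner = H(58 0e 5e 4c 36 36 74) = 01 f0; tag = H(32 64 34 26 5c 5c 01 f0) = 0299
m3: inner = H(58 0e 5e 4c 36 36 61) = 01 dd; tag = H(32 64 34 26 5c 5c 01 dd) = 0286

1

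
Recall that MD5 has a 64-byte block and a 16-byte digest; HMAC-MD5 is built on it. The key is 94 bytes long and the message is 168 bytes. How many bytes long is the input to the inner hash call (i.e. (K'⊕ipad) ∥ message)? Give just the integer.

Key is 94 > 64 bytes, so it is hashed to 16 bytes then zero-padded to 64: |K'| = 64.
Inner input = (K'⊕ipad) ∥ m → 64 + 168 = 232 bytes.

232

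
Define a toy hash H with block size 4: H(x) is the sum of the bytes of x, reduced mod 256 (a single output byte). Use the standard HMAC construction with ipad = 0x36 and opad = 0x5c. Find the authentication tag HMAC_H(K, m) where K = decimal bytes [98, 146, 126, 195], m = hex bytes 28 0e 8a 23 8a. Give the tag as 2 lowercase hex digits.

Key decimal bytes [98, 146, 126, 195] = 62 92 7e c3 is exactly B = 4 bytes: K' = 62 92 7e c3.
K' ⊕ ipad = 54 a4 48 f5.  K' ⊕ opad = 3e ce 22 9f.
Inner input = (K'⊕ipad) ∥ m = 54 a4 48 f5 ∥ 28 0e 8a 23 8a.
Inner hash: sum = 84+164+72+245+40+14+138+35+138 = 930; mod 256 = 162 → a2.
Outer input = (K'⊕opad) ∥ inner = 3e ce 22 9f ∥ a2.
Outer hash (tag): sum = 62+206+34+159+162 = 623; mod 256 = 111 → 6f.

6f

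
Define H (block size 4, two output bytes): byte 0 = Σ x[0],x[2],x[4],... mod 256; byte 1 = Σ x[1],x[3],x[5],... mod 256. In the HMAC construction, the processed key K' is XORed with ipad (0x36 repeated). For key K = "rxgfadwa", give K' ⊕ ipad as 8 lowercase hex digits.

87953636

Key "rxgfadwa" = 72 78 67 66 61 64 77 61 is 8 bytes > B = 4, so hash it first: H(key) = b1 a3, then zero-pad to 4 bytes: K' = b1 a3 00 00.
XOR each byte with 0x36: b1⊕36=87, a3⊕36=95, 00⊕36=36, 00⊕36=36.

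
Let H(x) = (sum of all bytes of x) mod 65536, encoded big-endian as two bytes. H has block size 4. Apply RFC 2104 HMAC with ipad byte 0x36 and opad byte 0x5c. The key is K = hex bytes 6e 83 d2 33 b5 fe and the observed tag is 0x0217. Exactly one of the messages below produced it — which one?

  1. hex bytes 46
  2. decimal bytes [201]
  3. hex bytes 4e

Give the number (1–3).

Key hex bytes 6e 83 d2 33 b5 fe is 6 bytes > B = 4, so hash it first: H(key) = 03 a9, then zero-pad to 4 bytes: K' = 03 a9 00 00.
K' ⊕ ipad = 35 9f 36 36; K' ⊕ opad = 5f f5 5c 5c.
m1: inner = H(35 9f 36 36 46) = 01 86; tag = H(5f f5 5c 5c 01 86) = 0293
m2: inner = H(35 9f 36 36 c9) = 02 09; tag = H(5f f5 5c 5c 02 09) = 0217 ← matches
m3: inner = H(35 9f 36 36 4e) = 01 8e; tag = H(5f f5 5c 5c 01 8e) = 029b

2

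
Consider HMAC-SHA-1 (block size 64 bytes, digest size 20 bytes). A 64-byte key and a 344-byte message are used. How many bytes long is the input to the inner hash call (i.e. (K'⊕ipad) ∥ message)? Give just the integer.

408

Key is 64 ≤ 64 bytes, zero-padded: |K'| = 64.
Inner input = (K'⊕ipad) ∥ m → 64 + 344 = 408 bytes.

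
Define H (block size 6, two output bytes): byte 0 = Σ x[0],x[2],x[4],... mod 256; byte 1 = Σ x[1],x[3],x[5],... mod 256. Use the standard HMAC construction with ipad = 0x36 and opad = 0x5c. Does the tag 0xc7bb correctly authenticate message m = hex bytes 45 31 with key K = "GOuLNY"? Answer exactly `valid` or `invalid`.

valid

Key "GOuLNY" = 47 4f 75 4c 4e 59 is exactly B = 6 bytes: K' = 47 4f 75 4c 4e 59.
K' ⊕ ipad = 71 79 43 7a 78 6f; K' ⊕ opad = 1b 13 29 10 12 05.
Inner hash: even-index sum = 369 mod 256 = 113; odd-index sum = 403 mod 256 = 147 → 71 93.
Outer hash (recomputed tag): even-index sum = 199 mod 256 = 199; odd-index sum = 187 mod 256 = 187 → c7 bb.
Recomputed tag = c7bb; claimed = c7bb → match.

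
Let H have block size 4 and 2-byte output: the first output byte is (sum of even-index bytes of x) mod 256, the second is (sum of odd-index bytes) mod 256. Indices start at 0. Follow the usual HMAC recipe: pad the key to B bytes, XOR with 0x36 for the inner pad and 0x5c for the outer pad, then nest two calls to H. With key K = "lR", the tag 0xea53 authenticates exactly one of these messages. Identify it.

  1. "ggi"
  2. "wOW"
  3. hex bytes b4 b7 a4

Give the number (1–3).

Key "lR" = 6c 52 is 2 bytes ≤ B = 4; zero-pad to 4 bytes: K' = 6c 52 00 00.
K' ⊕ ipad = 5a 64 36 36; K' ⊕ opad = 30 0e 5c 5c.
m1: inner = H(5a 64 36 36 67 67 69) = 60 01; tag = H(30 0e 5c 5c 60 01) = ec6b
m2: inner = H(5a 64 36 36 77 4f 57) = 5e e9; tag = H(30 0e 5c 5c 5e e9) = ea53 ← matches
m3: inner = H(5a 64 36 36 b4 b7 a4) = e8 51; tag = H(30 0e 5c 5c e8 51) = 74bb

2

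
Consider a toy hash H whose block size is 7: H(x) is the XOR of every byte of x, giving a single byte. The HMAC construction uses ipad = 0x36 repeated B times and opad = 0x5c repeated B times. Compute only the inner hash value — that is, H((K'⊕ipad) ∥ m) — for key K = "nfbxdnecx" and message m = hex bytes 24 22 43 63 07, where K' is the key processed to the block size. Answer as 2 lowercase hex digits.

71

Key "nfbxdnecx" = 6e 66 62 78 64 6e 65 63 78 is 9 bytes > B = 7, so hash it first: H(key) = 66, then zero-pad to 7 bytes: K' = 66 00 00 00 00 00 00.
K' ⊕ ipad = 50 36 36 36 36 36 36.
Inner input = 50 36 36 36 36 36 36 ∥ 24 22 43 63 07.
Inner hash: XOR 50⊕36⊕36⊕36⊕36⊕36⊕36⊕24⊕22⊕43⊕63⊕07 = 71.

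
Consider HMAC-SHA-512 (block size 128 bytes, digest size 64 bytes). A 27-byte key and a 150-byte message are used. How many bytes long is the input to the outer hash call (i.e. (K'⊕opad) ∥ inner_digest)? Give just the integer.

192

Key is 27 ≤ 128 bytes, zero-padded: |K'| = 128.
Outer input = (K'⊕opad) ∥ H(inner) → 128 + 64 = 192 bytes.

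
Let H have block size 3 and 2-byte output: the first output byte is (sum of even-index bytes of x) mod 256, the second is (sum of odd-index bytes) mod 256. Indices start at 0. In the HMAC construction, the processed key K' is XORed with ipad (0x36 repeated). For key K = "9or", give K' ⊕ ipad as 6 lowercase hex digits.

Key "9or" = 39 6f 72 is exactly B = 3 bytes: K' = 39 6f 72.
XOR each byte with 0x36: 39⊕36=0f, 6f⊕36=59, 72⊕36=44.

0f5944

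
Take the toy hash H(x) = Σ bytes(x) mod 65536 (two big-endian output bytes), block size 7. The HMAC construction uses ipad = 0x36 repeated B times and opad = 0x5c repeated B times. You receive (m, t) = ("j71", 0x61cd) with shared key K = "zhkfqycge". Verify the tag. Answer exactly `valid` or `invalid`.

Key "zhkfqycge" = 7a 68 6b 66 71 79 63 67 65 is 9 bytes > B = 7, so hash it first: H(key) = 03 cc, then zero-pad to 7 bytes: K' = 03 cc 00 00 00 00 00.
K' ⊕ ipad = 35 fa 36 36 36 36 36; K' ⊕ opad = 5f 90 5c 5c 5c 5c 5c.
Inner hash: sum = 53+250+54+54+54+54+54+106+55+49 = 783 → 03 0f.
Outer hash (recomputed tag): sum = 95+144+92+92+92+92+92+3+15 = 717 → 02 cd.
Recomputed tag = 02cd; claimed = 61cd → mismatch.

invalid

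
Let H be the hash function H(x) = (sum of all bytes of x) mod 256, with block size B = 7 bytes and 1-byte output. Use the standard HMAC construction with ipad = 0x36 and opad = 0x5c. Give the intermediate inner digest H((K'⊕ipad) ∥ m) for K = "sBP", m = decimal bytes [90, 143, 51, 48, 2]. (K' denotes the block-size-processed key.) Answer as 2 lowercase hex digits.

Key "sBP" = 73 42 50 is 3 bytes ≤ B = 7; zero-pad to 7 bytes: K' = 73 42 50 00 00 00 00.
K' ⊕ ipad = 45 74 66 36 36 36 36.
Inner input = 45 74 66 36 36 36 36 ∥ 5a 8f 33 30 02.
Inner hash: sum = 69+116+102+54+54+54+54+90+143+51+48+2 = 837; mod 256 = 69 → 45.

45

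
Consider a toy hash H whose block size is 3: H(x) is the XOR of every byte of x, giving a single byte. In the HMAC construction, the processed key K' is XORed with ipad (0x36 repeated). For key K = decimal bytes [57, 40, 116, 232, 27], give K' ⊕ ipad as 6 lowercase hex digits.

Key decimal bytes [57, 40, 116, 232, 27] = 39 28 74 e8 1b is 5 bytes > B = 3, so hash it first: H(key) = 96, then zero-pad to 3 bytes: K' = 96 00 00.
XOR each byte with 0x36: 96⊕36=a0, 00⊕36=36, 00⊕36=36.

a03636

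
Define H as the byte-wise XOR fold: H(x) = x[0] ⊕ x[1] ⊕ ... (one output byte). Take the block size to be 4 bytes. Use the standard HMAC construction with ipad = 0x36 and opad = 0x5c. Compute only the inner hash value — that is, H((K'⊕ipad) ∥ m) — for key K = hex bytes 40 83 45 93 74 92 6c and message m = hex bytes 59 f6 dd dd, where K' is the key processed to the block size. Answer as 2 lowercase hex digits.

30

Key hex bytes 40 83 45 93 74 92 6c is 7 bytes > B = 4, so hash it first: H(key) = 9f, then zero-pad to 4 bytes: K' = 9f 00 00 00.
K' ⊕ ipad = a9 36 36 36.
Inner input = a9 36 36 36 ∥ 59 f6 dd dd.
Inner hash: XOR a9⊕36⊕36⊕36⊕59⊕f6⊕dd⊕dd = 30.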